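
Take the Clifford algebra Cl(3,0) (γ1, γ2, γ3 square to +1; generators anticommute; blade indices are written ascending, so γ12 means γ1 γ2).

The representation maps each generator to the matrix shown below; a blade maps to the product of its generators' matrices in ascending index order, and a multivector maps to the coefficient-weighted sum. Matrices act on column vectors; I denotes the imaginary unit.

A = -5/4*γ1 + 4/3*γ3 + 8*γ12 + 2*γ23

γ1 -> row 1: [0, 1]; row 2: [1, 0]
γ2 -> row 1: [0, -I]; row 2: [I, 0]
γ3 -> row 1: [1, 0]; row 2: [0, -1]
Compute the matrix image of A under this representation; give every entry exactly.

Bivector images (products of the table entries): rho(γ12) = rho(γ1)rho(γ2) = row 1: [I, 0]; row 2: [0, -I]; rho(γ23) = rho(γ2)rho(γ3) = row 1: [0, I]; row 2: [I, 0].
M = (-5/4)*rho(γ1) + (4/3)*rho(γ3) + (8)*rho(γ12) + (2)*rho(γ23), summed entrywise:
Answer: row 1: [4/3 + 8*I, -5/4 + 2*I]; row 2: [-5/4 + 2*I, -4/3 - 8*I]


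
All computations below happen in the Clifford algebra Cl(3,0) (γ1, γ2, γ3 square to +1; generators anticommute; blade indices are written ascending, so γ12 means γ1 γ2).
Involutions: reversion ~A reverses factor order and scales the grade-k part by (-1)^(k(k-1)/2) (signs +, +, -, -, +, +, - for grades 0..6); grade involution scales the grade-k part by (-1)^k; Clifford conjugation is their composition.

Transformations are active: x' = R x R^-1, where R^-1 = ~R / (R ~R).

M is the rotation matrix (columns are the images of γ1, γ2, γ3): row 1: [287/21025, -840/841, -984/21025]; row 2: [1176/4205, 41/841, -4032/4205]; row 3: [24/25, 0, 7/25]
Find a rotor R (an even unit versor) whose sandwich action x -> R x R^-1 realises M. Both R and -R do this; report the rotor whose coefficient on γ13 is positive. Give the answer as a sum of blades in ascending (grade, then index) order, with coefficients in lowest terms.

Method: write R = a + b12*γ12 + b13*γ13 + b23*γ23 with a^2 + b12^2 + b13^2 + b23^2 = 1 (so R^-1 = ~R). Expanding the columns R e_j ~R gives tr M = 4a^2 - 1 and, from the antisymmetric part, M21 - M12 = -4a*b12, M13 - M31 = 4a*b13, M32 - M23 = -4a*b23.
Here tr M = 7199/21025, so a^2 = (1 + tr M)/4 = 7056/21025 and a = ±84/145. Taking a = 84/145: M21 - M12 = 5376/4205, M13 - M31 = -21168/21025, M32 - M23 = 4032/4205, giving b12 = -16/29, b13 = -63/145, b23 = -12/29, i.e. R = 84/145 - 16/29*γ12 - 63/145*γ13 - 12/29*γ23.
Its γ13 coefficient is negative, so report the other preimage -R.
Answer: -84/145 + 16/29*γ12 + 63/145*γ13 + 12/29*γ23. Sheet selection: the two-to-one cover makes ±R indistinguishable at the matrix level (trace 7199/21025), so uniqueness comes from the required sign on γ13.


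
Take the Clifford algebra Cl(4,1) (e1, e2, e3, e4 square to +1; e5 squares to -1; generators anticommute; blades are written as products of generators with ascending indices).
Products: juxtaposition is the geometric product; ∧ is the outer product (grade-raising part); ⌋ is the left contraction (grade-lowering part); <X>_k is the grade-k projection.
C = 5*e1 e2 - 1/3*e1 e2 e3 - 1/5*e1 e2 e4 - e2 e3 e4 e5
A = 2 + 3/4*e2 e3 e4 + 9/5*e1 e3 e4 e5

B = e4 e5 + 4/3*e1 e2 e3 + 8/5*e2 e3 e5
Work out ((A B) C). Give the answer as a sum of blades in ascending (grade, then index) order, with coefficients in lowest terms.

step 1: 9/5*e1 e3 + e1 e4 + 4/5*e4 e5 + 8/3*e1 e2 e3 + 72/25*e1 e2 e4 + 79/20*e2 e3 e5 + 12/5*e2 e4 e5
step 2: 1648/1125 - 4/5*e2 - 236/15*e3 - 209/20*e4 - 539/300*e1 e5 + 41/5*e2 e3 + 5*e2 e4 - 32/75*e3 e4 + 4/25*e1 e2 e5 - 2263/100*e1 e3 e5 - 28/3*e1 e4 e5 - 2/75*e2 e3 e4 - e1 e2 e3 e5 + 29/5*e1 e2 e4 e5 + 1/100*e1 e3 e4 e5 - 4/15*e1 e2 e3 e4 e5
Answer: 1648/1125 - 4/5*e2 - 236/15*e3 - 209/20*e4 - 539/300*e1 e5 + 41/5*e2 e3 + 5*e2 e4 - 32/75*e3 e4 + 4/25*e1 e2 e5 - 2263/100*e1 e3 e5 - 28/3*e1 e4 e5 - 2/75*e2 e3 e4 - e1 e2 e3 e5 + 29/5*e1 e2 e4 e5 + 1/100*e1 e3 e4 e5 - 4/15*e1 e2 e3 e4 e5


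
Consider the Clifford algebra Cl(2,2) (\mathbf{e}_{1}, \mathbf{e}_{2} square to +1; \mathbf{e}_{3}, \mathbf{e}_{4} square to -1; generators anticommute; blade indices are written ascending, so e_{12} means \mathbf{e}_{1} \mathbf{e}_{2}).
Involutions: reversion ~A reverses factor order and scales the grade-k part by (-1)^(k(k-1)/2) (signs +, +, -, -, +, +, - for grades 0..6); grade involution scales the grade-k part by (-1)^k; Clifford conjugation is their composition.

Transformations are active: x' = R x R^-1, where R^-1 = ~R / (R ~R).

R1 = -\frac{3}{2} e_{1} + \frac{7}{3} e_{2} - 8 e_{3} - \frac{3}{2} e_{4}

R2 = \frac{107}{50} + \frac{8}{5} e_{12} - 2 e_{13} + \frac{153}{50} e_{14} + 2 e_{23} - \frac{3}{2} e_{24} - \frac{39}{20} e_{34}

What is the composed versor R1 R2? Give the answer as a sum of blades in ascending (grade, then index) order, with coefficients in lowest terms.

Distribute over the terms of R1 (each basis-blade product reordered to ascending indices, repeated generators contracted through their squares):
(-\frac{3}{2} e_{1}) R2 = -\frac{321}{100} e_{1} - \frac{12}{5} e_{2} + 3 e_{3} - \frac{459}{100} e_{4} - 3 e_{123} + \frac{9}{4} e_{124} + \frac{117}{40} e_{134}
(\frac{7}{3} e_{2}) R2 = -\frac{56}{15} e_{1} + \frac{749}{150} e_{2} + \frac{14}{3} e_{3} - \frac{7}{2} e_{4} + \frac{14}{3} e_{123} - \frac{357}{50} e_{124} - \frac{91}{20} e_{234}
(-8 e_{3}) R2 = 16 e_{1} - 16 e_{2} - \frac{428}{25} e_{3} - \frac{78}{5} e_{4} - \frac{64}{5} e_{123} + \frac{612}{25} e_{134} - 12 e_{234}
(-\frac{3}{2} e_{4}) R2 = -\frac{459}{100} e_{1} + \frac{9}{4} e_{2} + \frac{117}{40} e_{3} - \frac{321}{100} e_{4} - \frac{12}{5} e_{124} + 3 e_{134} - 3 e_{234}
Summing the partial products and collecting blades:
Answer: \frac{67}{15} e_{1} - \frac{3347}{300} e_{2} - \frac{3917}{600} e_{3} - \frac{269}{10} e_{4} - \frac{167}{15} e_{123} - \frac{729}{100} e_{124} + \frac{6081}{200} e_{134} - \frac{391}{20} e_{234}


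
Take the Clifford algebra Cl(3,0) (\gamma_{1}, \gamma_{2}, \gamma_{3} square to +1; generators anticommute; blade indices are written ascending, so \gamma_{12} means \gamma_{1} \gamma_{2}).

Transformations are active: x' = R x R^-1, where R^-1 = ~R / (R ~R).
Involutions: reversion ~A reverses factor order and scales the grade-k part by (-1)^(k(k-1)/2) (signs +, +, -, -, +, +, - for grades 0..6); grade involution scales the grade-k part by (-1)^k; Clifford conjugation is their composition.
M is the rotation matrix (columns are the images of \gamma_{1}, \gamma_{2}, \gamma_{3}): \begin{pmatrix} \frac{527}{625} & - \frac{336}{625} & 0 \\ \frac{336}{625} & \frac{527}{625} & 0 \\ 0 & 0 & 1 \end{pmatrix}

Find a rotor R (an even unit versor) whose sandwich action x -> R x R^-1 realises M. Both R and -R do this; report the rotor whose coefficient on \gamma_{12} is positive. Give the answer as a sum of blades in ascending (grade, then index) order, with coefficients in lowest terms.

Method: write R = a + b12*\gamma_{12} + b13*\gamma_{13} + b23*\gamma_{23} with a^2 + b12^2 + b13^2 + b23^2 = 1 (so R^-1 = ~R). Expanding the columns R e_j ~R gives tr M = 4a^2 - 1 and, from the antisymmetric part, M21 - M12 = -4a*b12, M13 - M31 = 4a*b13, M32 - M23 = -4a*b23.
Here tr M = \frac{1679}{625}, so a^2 = (1 + tr M)/4 = \frac{576}{625} and a = ±\frac{24}{25}. Taking a = \frac{24}{25}: M21 - M12 = \frac{672}{625}, M13 - M31 = 0, M32 - M23 = 0, giving b12 = -\frac{7}{25}, b13 = 0, b23 = 0, i.e. R = \frac{24}{25} - \frac{7}{25} \gamma_{12}.
Its \gamma_{12} coefficient is negative, so report the other preimage -R.
Answer: -\frac{24}{25} + \frac{7}{25} \gamma_{12}. Why the constraint matters: R and -R act identically through the sandwich — M has trace \frac{1679}{625} either way — so only the sign condition on \gamma_{12} picks one of the two preimages.


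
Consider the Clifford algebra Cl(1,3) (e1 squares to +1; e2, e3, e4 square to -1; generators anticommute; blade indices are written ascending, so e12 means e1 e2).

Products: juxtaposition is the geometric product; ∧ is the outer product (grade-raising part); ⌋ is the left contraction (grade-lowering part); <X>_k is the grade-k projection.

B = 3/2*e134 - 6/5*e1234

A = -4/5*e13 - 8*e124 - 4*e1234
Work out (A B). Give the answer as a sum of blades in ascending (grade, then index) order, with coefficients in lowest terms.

step 1: -24/5 - 6*e2 + 48/5*e3 - 6/5*e4 - 12*e23 - 24/25*e24
Answer: -24/5 - 6*e2 + 48/5*e3 - 6/5*e4 - 12*e23 - 24/25*e24


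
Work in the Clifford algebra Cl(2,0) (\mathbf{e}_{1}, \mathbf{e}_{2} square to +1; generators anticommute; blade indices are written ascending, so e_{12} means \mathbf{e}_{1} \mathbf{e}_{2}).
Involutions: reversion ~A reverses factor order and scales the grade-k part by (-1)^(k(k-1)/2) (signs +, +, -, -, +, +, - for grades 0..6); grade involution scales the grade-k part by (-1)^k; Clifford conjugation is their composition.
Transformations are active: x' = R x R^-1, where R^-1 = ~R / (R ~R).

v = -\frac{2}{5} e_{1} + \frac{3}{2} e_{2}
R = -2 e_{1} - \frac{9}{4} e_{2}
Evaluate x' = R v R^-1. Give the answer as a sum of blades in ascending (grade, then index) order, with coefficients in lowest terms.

~R = -2 e_{1} - \frac{9}{4} e_{2}, and R ~R = \frac{145}{16}, so R^-1 = ~R / (\frac{145}{16}).
R v = -\frac{103}{40} - \frac{39}{10} e_{12}
Answer: \frac{1114}{725} e_{1} - \frac{321}{1450} e_{2}


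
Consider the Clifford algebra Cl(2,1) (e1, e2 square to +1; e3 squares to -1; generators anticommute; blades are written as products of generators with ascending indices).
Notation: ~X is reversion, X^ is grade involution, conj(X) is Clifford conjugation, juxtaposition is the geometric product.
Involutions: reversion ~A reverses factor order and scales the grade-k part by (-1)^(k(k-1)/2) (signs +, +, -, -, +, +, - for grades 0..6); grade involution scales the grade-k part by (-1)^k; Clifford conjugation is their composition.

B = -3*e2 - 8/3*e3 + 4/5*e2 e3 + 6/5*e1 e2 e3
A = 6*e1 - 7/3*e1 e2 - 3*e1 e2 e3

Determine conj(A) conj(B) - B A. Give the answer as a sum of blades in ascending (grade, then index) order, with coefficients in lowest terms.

first term: -18/5 + 47/5*e1 - 14/5*e3 - 10*e1 e2 - 133/15*e1 e3 - 36/5*e2 e3 + 496/45*e1 e2 e3
second term: -18/5 - 47/5*e1 + 14/5*e3 + 10*e1 e2 + 133/15*e1 e3 + 36/5*e2 e3 + 496/45*e1 e2 e3
Answer: 94/5*e1 - 28/5*e3 - 20*e1 e2 - 266/15*e1 e3 - 72/5*e2 e3


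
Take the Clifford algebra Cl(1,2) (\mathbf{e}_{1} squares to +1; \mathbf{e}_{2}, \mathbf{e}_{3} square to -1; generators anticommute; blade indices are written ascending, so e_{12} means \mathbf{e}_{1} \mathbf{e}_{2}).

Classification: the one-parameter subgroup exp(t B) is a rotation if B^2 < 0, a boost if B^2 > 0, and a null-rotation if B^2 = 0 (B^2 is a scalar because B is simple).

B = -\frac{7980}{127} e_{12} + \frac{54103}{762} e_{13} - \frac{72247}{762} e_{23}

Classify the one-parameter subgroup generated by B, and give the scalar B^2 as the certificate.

B^2 term by term: the squares give (-\frac{7980}{127})^2*(e_{12})^2 + (\frac{54103}{762})^2*(e_{13})^2 + (-\frac{72247}{762})^2*(e_{23})^2 = \frac{63680400}{16129}*(+1) + \frac{2927134609}{580644}*(+1) + \frac{5219629009}{580644}*(-1) = 0 (each basis 2-blade squares to minus the product of its generators' squares); cross terms between blades sharing an index anticommute and cancel. So B^2 = 0.
Answer: null-rotation, certificate B^2 = 0. The invariant at work: B^2 = 0 is unchanged by conjugation, hence its sign classifies the subgroup whatever basis B is written in.


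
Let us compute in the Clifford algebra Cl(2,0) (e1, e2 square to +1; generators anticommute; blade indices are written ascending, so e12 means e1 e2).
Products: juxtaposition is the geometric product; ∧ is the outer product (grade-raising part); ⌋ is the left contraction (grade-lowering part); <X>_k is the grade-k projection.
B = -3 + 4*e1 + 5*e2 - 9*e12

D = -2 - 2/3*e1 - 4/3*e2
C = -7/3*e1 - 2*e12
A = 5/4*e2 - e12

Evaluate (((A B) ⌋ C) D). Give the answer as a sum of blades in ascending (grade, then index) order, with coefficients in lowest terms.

step 1: -11/4 + 25/4*e1 + 1/4*e2 - 2*e12
step 2: -223/12 + 83/12*e1 - 25/2*e2 + 11/2*e12
step 3: 443/9 - 79/9*e1 + 481/9*e2 - 257/9*e12
Answer: 443/9 - 79/9*e1 + 481/9*e2 - 257/9*e12


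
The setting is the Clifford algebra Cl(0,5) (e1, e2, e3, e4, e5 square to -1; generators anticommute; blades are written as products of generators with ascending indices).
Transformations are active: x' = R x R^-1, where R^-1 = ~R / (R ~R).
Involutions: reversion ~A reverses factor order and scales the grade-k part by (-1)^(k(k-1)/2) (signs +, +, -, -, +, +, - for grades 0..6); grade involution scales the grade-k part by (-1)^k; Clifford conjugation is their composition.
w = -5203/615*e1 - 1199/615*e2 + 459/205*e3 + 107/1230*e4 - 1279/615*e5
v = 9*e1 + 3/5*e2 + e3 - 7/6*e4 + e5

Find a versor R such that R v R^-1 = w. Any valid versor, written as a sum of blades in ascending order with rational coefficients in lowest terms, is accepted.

A norm check does it: q(v) = q(w) = -76249/900, hence R = v + w = 332/615*e1 - 166/123*e2 + 664/205*e3 - 664/615*e4 - 664/615*e5 realises the map — parallel part kept, (v - w)/2 negated, v carried to w.
Answer: 332/615*e1 - 166/123*e2 + 664/205*e3 - 664/615*e4 - 664/615*e5


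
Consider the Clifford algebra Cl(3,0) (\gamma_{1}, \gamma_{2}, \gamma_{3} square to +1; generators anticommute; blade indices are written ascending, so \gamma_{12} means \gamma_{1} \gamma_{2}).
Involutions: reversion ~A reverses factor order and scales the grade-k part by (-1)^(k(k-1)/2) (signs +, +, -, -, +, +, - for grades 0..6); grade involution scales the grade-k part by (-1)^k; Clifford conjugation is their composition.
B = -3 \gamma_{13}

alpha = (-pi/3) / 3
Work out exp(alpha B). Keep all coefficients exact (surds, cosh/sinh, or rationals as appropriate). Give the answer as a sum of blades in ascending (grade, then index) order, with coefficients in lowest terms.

B^2 = (-3)^2*(\gamma_{13})^2 = 9*(-1) = -9 (a basis 2-blade squares to minus the product of its generators' squares).
B^2 = -9 — a negative square means the series sums to a rotation: l = 3, alpha*l = - \frac{\pi}{3}, so exp(alpha B) = cos(- \frac{\pi}{3}) + (sin(- \frac{\pi}{3})/3)*B = \frac{1}{2} + (- \frac{\sqrt{3}}{6})*B.
Answer: \frac{1}{2} + \frac{\sqrt{3}}{2} \gamma_{13}


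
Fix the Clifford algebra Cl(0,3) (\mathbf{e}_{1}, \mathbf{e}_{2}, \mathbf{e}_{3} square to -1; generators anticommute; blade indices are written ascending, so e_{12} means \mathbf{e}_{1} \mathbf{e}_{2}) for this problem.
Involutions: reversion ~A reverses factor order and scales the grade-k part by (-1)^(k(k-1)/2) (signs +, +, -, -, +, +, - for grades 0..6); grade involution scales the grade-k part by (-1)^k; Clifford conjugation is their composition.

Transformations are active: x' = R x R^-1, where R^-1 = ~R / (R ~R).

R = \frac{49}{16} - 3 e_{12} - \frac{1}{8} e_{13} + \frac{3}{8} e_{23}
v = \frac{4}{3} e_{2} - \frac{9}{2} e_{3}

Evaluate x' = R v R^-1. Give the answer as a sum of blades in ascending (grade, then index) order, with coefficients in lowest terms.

~R = \frac{49}{16} + 3 e_{12} + \frac{1}{8} e_{13} - \frac{3}{8} e_{23}, and R ~R = \frac{4745}{256}, so R^-1 = ~R / (\frac{4745}{256}).
R v = \frac{55}{16} e_{1} + \frac{277}{48} e_{2} - \frac{425}{32} e_{3} + \frac{41}{3} e_{123}
Answer: \frac{8014}{4745} e_{1} + \frac{166}{219} e_{2} - \frac{40929}{9490} e_{3}


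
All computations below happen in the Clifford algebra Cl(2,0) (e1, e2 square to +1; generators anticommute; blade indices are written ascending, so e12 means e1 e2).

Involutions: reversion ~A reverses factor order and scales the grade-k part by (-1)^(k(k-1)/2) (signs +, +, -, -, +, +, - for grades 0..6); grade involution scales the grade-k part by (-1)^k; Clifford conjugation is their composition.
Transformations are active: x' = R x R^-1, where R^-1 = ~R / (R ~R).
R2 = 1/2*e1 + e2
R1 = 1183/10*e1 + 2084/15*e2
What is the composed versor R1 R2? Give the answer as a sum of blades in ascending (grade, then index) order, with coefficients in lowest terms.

Distribute over the terms of R1 (each basis-blade product reordered to ascending indices, repeated generators contracted through their squares):
(1183/10*e1) R2 = 1183/20 + 1183/10*e12
(2084/15*e2) R2 = 2084/15 - 1042/15*e12
Summing the partial products and collecting blades:
Answer: 2377/12 + 293/6*e12


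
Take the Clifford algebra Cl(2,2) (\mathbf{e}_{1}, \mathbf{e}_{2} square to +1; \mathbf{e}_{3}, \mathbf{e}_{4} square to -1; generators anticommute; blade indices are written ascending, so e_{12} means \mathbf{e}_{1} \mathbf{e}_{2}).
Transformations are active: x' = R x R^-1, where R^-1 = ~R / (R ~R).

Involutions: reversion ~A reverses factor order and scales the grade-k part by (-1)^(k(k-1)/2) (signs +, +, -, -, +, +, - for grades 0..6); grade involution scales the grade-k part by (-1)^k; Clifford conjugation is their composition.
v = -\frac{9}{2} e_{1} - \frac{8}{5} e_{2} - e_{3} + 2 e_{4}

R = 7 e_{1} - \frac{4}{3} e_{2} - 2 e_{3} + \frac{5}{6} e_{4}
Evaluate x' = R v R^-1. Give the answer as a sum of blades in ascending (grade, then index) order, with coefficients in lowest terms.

~R = 7 e_{1} - \frac{4}{3} e_{2} - 2 e_{3} + \frac{5}{6} e_{4}, and R ~R = \frac{553}{12}, so R^-1 = ~R / (\frac{553}{12}).
R v = -\frac{991}{30} - \frac{86}{5} e_{12} - 16 e_{13} + \frac{71}{4} e_{14} - \frac{28}{15} e_{23} - \frac{4}{3} e_{24} - \frac{19}{6} e_{34}
Answer: -\frac{4373}{790} e_{1} + \frac{29128}{8295} e_{2} + \frac{10693}{2765} e_{3} - \frac{5300}{1659} e_{4}


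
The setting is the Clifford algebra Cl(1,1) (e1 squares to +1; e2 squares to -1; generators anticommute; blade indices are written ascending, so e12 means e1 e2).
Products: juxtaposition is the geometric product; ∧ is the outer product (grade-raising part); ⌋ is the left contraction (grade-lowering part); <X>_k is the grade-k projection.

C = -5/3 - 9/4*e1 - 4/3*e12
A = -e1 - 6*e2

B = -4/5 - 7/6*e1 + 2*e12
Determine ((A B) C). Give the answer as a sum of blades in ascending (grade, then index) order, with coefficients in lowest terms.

step 1: 7/6 - 56/5*e1 + 14/5*e2 - 7*e12
step 2: 2933/90 + 1477/120*e1 - 329/60*e2 + 1477/90*e12
Answer: 2933/90 + 1477/120*e1 - 329/60*e2 + 1477/90*e12


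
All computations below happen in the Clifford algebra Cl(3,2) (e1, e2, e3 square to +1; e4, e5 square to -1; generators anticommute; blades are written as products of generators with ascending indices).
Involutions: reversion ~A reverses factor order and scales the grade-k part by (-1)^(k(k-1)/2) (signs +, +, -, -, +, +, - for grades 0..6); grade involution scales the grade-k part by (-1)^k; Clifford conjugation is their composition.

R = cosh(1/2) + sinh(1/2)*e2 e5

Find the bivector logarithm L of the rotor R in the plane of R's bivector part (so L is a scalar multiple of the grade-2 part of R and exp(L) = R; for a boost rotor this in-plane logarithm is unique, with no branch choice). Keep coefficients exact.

The scalar part of R is cosh(1/2), which determines |rapidity| via cosh; the sign lives in the bivector part, and pairing them (bivector part over sinh of the rapidity = the plane) gives the unique in-plane L = rapidity * plane.
Concretely: cosh(rapidity) = cosh(1/2) gives rapidity = ±1/2, and since rapidity/sinh(rapidity) is even the sign is immaterial: L = (rapidity/sinh(rapidity)) * <R>_2 = (1/(2*sinh(1/2))) * <R>_2.
Answer: 1/2*e2 e5


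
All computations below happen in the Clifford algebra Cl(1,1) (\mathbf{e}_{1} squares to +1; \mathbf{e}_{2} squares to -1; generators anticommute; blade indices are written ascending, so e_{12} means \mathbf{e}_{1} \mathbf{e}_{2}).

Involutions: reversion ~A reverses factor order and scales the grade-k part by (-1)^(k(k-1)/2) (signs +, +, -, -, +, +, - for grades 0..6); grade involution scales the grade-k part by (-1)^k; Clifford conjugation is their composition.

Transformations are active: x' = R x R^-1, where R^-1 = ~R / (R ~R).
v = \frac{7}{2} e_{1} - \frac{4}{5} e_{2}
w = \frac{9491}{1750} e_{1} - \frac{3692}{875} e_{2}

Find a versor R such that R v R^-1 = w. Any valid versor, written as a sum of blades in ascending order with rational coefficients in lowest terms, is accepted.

Why this works: both vectors square to \frac{1161}{100}, so q(v) = q(w) and R = v + w = \frac{7808}{875} e_{1} - \frac{4392}{875} e_{2} carries v to w — its own direction survives, the complement (v - w)/2 flips.
Answer: \frac{7808}{875} e_{1} - \frac{4392}{875} e_{2}


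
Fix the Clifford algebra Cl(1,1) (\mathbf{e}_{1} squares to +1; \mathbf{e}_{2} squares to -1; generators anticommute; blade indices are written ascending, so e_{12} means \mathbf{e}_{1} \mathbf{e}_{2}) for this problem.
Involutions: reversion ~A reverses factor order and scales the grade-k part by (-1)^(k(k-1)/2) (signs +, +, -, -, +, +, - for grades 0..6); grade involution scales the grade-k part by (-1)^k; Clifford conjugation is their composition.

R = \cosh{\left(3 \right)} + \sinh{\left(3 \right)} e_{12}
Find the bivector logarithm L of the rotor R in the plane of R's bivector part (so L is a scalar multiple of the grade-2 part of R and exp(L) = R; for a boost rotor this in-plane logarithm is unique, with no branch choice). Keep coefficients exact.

The scalar part of R is \cosh{\left(3 \right)}, which determines |rapidity| via cosh; the sign lives in the bivector part, and pairing them (bivector part over sinh of the rapidity = the plane) gives the unique in-plane L = rapidity * plane.
Concretely: cosh(rapidity) = \cosh{\left(3 \right)} gives rapidity = ±3, and since rapidity/sinh(rapidity) is even the sign is immaterial: L = (rapidity/sinh(rapidity)) * <R>_2 = (\frac{3}{\sinh{\left(3 \right)}}) * <R>_2.
Answer: 3 e_{12}


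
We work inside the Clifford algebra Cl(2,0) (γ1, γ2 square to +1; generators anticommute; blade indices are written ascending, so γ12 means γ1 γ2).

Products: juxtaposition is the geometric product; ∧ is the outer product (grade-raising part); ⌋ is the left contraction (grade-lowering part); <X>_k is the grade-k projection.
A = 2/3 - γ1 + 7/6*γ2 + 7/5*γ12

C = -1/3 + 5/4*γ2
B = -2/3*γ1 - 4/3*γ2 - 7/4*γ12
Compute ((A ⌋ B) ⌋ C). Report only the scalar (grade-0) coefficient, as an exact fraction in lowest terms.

step 1: 281/180 + 115/72*γ1 + 31/36*γ2 - 7/6*γ12
step 2: 1201/2160 + 281/144*γ2
Answer: 1201/2160


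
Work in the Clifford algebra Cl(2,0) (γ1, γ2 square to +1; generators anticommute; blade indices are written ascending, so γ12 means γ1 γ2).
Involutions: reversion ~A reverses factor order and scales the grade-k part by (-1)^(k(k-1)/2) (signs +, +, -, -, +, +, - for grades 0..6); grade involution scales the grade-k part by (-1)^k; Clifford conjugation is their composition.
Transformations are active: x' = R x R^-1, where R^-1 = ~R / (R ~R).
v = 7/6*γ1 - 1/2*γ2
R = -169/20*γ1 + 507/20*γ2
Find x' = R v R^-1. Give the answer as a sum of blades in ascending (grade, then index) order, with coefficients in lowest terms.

~R = -169/20*γ1 + 507/20*γ2, and R ~R = 28561/40, so R^-1 = ~R / (28561/40).
R v = -338/15 - 507/20*γ12
Answer: -19/30*γ1 - 11/10*γ2


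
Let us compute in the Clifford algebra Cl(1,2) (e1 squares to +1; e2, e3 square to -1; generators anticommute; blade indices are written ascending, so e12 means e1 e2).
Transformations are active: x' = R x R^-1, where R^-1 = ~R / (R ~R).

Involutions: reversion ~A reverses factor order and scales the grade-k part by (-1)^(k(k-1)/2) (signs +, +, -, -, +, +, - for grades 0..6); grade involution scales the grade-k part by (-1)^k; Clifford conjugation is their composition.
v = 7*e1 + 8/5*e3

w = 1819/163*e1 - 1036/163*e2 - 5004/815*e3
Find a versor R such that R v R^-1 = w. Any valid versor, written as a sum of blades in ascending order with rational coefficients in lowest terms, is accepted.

R = v + w = 2960/163*e1 - 1036/163*e2 - 740/163*e3 works: the equal norms (1161/25) guarantee its sandwich swaps v into w.
Answer: 2960/163*e1 - 1036/163*e2 - 740/163*e3


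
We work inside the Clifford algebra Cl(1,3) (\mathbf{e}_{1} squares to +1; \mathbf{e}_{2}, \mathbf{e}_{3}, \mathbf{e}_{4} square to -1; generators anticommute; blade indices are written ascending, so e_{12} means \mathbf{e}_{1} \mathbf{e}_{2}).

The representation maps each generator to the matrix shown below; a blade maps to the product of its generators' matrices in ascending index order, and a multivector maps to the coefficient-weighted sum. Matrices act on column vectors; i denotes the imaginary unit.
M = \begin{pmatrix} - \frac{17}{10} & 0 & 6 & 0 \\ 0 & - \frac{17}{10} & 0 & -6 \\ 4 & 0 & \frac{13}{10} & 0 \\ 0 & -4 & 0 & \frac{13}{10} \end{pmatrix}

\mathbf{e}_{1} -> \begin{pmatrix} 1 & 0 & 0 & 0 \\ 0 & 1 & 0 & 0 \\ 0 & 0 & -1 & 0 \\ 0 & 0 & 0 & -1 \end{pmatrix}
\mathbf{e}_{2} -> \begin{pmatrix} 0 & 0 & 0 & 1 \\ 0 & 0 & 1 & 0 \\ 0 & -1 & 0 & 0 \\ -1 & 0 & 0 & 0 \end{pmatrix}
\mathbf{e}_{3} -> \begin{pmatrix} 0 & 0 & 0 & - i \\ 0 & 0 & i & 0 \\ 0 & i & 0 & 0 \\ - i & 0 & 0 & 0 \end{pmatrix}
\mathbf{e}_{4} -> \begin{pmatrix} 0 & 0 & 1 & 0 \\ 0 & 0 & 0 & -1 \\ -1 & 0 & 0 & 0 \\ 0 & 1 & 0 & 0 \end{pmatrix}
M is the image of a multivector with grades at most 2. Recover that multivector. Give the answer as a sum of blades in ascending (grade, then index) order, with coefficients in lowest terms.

Method: the blade images are trace-orthogonal — tr(rho(e_A) rho(e_B)^-1) = 4 if A = B and 0 otherwise — and rho(e_A)^-1 = (e_A)^2 * rho(e_A) with (e_A)^2 = +1 or -1, so the coefficient of e_A in the preimage is (e_A)^2 * tr(M rho(e_A))/4.
Nonzero projections over blades of grade <= 2: 1: (1)^2 = +1, tr(M 1) = - \frac{4}{5}, coefficient -\frac{1}{5}; e_{1}: (e_{1})^2 = +1, tr(M rho(e_{1})) = -6, coefficient -\frac{3}{2}; e_{4}: (e_{4})^2 = -1, tr(M rho(e_{4})) = -4, coefficient 1; e_{14}: (e_{14})^2 = +1, tr(M rho(e_{14})) = 20, coefficient 5. Every other blade of grade <= 2 projects to 0.
Answer: -\frac{1}{5} - \frac{3}{2} e_{1} + e_{4} + 5 e_{14}


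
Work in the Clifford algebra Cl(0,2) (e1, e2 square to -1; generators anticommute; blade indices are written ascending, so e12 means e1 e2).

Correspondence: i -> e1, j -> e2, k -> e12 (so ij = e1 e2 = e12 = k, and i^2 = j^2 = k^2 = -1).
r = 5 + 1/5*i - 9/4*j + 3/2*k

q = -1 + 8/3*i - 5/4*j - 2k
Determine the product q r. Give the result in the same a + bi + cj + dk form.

In blades: q = -1 + 8/3*e1 - 5/4*e2 - 2*e12, r = 5 + 1/5*e1 - 9/4*e2 + 3/2*e12.
Distribute q over r term by term (generator squares from the signature, products reordered to ascending indices): (-1)*r = -5 - 1/5*e1 + 9/4*e2 - 3/2*e12; (8/3*e1)*r = -8/15 + 40/3*e1 - 4*e2 - 6*e12; (-5/4*e2)*r = -45/16 - 15/8*e1 - 25/4*e2 + 1/4*e12; (-2*e12)*r = 3 - 9/2*e1 - 2/5*e2 - 10*e12.
Sum: -1283/240 + 811/120*e1 - 42/5*e2 - 69/4*e12; translating back through the correspondence:
Answer: -1283/240 + 811/120*i - 42/5*j - 69/4*k


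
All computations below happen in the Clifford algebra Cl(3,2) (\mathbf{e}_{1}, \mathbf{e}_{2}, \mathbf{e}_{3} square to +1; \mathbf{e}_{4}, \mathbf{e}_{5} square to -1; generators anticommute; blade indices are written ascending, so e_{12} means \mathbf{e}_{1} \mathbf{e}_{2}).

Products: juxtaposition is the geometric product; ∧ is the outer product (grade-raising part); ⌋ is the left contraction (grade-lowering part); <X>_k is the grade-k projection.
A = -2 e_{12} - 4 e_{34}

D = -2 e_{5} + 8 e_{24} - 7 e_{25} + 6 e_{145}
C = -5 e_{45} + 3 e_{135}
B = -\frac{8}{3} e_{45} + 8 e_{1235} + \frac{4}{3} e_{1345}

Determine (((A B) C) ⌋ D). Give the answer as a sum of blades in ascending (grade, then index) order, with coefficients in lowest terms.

step 1: -\frac{16}{3} e_{15} + \frac{16}{3} e_{35} + \frac{112}{3} e_{1245} + \frac{8}{3} e_{2345}
step 2: 16 e_{1} + 16 e_{3} + \frac{560}{3} e_{12} + \frac{80}{3} e_{14} + \frac{40}{3} e_{23} - \frac{80}{3} e_{34} - 8 e_{124} + 112 e_{234}
step 3: 160 e_{5} + 96 e_{45}
Answer: 160 e_{5} + 96 e_{45}


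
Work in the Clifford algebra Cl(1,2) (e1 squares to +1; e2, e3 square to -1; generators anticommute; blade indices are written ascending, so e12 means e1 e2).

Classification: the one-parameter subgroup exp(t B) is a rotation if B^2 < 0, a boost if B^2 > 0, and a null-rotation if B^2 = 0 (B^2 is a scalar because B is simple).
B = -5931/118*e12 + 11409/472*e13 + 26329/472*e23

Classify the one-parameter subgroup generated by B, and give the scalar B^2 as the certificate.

B^2 term by term: the squares give (-5931/118)^2*(e12)^2 + (11409/472)^2*(e13)^2 + (26329/472)^2*(e23)^2 = 35176761/13924*(+1) + 130165281/222784*(+1) + 693216241/222784*(-1) = -1 (each basis 2-blade squares to minus the product of its generators' squares); cross terms between blades sharing an index anticommute and cancel. So B^2 = -1.
Answer: rotation, certificate B^2 = -1. Certificate logic: -1 is a conjugation-invariant scalar, so its sign fixes rotation versus boost versus null-rotation outright.


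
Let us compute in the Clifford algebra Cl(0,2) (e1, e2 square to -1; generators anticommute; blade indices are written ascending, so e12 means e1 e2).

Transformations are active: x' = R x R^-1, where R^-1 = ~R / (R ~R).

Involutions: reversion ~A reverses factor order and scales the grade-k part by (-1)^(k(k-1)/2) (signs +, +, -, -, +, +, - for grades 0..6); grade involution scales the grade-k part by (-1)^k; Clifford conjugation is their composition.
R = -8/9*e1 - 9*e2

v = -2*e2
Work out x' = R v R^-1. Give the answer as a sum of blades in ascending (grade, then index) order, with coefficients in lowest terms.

~R = -8/9*e1 - 9*e2, and R ~R = -6625/81, so R^-1 = ~R / (-6625/81).
R v = -18 + 16/9*e12
Answer: -2592/6625*e1 - 12994/6625*e2


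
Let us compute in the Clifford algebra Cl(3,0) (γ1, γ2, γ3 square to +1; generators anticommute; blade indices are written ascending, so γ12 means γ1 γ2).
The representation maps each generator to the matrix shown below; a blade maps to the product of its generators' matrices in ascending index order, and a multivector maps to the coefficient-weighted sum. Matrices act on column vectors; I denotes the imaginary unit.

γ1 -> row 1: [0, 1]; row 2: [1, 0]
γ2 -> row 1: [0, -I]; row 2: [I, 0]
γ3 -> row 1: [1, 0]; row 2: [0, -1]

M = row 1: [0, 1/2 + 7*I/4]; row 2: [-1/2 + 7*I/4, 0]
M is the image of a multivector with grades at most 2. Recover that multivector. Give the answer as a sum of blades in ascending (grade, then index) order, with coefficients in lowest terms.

Method: 1, rho(γ1), rho(γ2), rho(γ3) form a trace-orthogonal basis of the 2x2 complex matrices (tr(X Y) = 2 if X = Y, else 0), so M = m0*1 + m1*rho(γ1) + m2*rho(γ2) + m3*rho(γ3) with m0 = tr(M)/2 = 0, m1 = tr(M rho(γ1))/2 = 7*I/4, m2 = tr(M rho(γ2))/2 = I/2, m3 = tr(M rho(γ3))/2 = 0.
Multiplying table entries, the bivector images are rho(γ12) = I*rho(γ3), rho(γ13) = -I*rho(γ2), rho(γ23) = I*rho(γ1); with real blade coefficients the real parts of m0..m3 are the coefficients of 1, γ1, γ2, γ3 and the imaginary parts give the bivectors (γ23: Im m1, γ13: -Im m2, γ12: Im m3).
Answer: -1/2*γ13 + 7/4*γ23


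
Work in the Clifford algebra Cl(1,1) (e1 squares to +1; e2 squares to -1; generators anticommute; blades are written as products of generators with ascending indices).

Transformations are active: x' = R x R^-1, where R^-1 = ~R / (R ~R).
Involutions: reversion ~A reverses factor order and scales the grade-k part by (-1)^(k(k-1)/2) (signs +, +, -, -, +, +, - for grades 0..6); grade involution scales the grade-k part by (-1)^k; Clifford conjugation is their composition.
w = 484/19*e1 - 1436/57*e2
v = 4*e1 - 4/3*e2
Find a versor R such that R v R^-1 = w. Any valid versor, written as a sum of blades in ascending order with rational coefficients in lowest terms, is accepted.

Since q(v) = q(w) = 128/9, the sum R = v + w = 560/19*e1 - 504/19*e2 does the job whenever invertible.
Answer: 560/19*e1 - 504/19*e2


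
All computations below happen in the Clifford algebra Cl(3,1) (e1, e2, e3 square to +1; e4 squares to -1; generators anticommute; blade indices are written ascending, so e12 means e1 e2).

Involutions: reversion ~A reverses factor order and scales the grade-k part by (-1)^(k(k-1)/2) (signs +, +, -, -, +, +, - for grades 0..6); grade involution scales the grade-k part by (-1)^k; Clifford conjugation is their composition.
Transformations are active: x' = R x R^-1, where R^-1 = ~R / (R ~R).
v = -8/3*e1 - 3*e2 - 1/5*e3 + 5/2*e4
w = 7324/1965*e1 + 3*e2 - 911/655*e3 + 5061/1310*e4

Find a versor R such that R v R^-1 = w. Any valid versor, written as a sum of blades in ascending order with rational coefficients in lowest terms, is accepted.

Construction: equal norms (both 8911/900) license R = v + w = 2084/1965*e1 - 1042/655*e3 + 4168/655*e4 — nothing changes along that direction, while (v - w)/2 changes sign, so v maps onto w.
Answer: 2084/1965*e1 - 1042/655*e3 + 4168/655*e4


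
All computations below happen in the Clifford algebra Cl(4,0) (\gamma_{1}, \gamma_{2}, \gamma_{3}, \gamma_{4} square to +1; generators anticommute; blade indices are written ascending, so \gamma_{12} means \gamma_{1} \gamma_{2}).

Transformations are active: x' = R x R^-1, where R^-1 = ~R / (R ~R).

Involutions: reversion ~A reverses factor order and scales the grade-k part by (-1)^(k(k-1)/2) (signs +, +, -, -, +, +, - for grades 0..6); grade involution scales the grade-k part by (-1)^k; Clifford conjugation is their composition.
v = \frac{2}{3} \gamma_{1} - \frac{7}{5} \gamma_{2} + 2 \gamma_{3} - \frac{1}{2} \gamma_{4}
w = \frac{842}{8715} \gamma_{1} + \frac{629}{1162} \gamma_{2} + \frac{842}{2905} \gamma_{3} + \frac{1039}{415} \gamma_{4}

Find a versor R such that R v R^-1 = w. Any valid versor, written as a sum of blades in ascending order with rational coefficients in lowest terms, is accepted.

Why this works: both vectors square to \frac{5989}{900}, so q(v) = q(w) and R = v + w = \frac{6652}{8715} \gamma_{1} - \frac{4989}{5810} \gamma_{2} + \frac{6652}{2905} \gamma_{3} + \frac{1663}{830} \gamma_{4} carries v to w — its own direction survives, the complement (v - w)/2 flips.
Answer: \frac{6652}{8715} \gamma_{1} - \frac{4989}{5810} \gamma_{2} + \frac{6652}{2905} \gamma_{3} + \frac{1663}{830} \gamma_{4}


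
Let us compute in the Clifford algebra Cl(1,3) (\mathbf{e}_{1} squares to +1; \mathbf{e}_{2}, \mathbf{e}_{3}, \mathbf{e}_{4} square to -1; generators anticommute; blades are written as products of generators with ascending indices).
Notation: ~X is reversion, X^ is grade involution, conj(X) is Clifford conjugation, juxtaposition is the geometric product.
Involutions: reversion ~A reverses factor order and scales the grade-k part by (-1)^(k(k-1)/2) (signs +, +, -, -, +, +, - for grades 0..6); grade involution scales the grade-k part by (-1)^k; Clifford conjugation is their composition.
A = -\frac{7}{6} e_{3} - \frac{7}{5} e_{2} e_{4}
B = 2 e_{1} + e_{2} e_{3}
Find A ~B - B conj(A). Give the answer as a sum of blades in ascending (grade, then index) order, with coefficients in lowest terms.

first term: \frac{7}{6} e_{2} + \frac{7}{3} e_{1} e_{3} - \frac{7}{5} e_{3} e_{4} - \frac{14}{5} e_{1} e_{2} e_{4}
second term: -\frac{7}{6} e_{2} + \frac{7}{3} e_{1} e_{3} + \frac{7}{5} e_{3} e_{4} + \frac{14}{5} e_{1} e_{2} e_{4}
Answer: \frac{7}{3} e_{2} - \frac{14}{5} e_{3} e_{4} - \frac{28}{5} e_{1} e_{2} e_{4}


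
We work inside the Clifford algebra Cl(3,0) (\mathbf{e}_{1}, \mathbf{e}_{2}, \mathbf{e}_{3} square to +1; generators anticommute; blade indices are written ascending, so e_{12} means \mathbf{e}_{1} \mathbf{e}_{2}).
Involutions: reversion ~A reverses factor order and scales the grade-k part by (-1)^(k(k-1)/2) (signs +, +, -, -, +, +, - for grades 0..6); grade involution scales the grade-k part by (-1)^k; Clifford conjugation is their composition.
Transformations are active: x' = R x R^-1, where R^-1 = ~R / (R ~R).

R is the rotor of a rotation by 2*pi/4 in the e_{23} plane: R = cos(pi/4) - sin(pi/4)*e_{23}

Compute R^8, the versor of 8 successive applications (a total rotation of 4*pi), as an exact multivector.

Because a rotor carries half the rotation angle, composing 8 copies of this e_{23}-plane rotor multiplies the phase: 8*(pi/4) = 2 \pi, hence R^8 = cos(2 \pi) - sin(2 \pi)*e_{23}.
cos(2 \pi) = 1 and sin(2 \pi) = 0, so R^8 = 1. The total rotation 4*pi is 2 full turns, so every vector returns to itself, yet the rotor is +1, back on the identity sheet (an even number of 2*pi turns).
Answer: 1


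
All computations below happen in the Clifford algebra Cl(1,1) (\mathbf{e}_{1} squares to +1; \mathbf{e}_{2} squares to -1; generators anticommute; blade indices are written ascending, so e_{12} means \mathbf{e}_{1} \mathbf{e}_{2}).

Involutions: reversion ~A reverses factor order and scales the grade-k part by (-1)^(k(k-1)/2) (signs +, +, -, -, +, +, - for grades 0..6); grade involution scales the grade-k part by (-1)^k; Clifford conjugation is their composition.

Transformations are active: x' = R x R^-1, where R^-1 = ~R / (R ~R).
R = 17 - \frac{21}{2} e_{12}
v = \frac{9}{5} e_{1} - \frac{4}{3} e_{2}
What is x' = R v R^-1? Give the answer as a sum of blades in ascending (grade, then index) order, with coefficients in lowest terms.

~R = 17 + \frac{21}{2} e_{12}, and R ~R = \frac{715}{4}, so R^-1 = ~R / (\frac{715}{4}).
R v = \frac{83}{5} e_{1} - \frac{113}{30} e_{2}
Answer: \frac{4853}{3575} e_{1} + \frac{6616}{10725} e_{2}


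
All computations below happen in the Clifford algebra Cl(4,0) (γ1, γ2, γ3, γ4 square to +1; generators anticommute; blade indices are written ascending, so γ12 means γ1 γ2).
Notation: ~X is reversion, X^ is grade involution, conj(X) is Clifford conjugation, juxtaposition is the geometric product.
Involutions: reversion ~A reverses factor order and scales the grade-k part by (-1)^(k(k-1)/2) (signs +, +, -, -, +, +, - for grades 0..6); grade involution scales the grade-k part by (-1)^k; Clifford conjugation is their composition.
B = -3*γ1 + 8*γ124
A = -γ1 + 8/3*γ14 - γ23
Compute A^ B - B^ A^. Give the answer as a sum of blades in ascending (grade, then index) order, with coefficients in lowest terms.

first term: -3 + 64/3*γ2 + 8*γ4 + 8*γ24 + 3*γ123 + 8*γ134
second term: 3 - 64/3*γ2 + 8*γ4 - 8*γ24 - 3*γ123 + 8*γ134
Answer: -6 + 128/3*γ2 + 16*γ24 + 6*γ123


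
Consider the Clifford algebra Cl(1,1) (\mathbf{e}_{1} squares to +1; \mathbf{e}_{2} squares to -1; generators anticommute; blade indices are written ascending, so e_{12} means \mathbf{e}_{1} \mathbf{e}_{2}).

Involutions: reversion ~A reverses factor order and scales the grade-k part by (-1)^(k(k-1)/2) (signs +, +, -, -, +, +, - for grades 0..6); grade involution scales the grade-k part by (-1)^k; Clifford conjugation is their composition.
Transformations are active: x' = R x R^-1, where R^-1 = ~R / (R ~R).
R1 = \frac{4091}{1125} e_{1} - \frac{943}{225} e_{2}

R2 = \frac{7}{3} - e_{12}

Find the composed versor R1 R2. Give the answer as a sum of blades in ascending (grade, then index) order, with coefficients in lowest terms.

Distribute over the terms of R1 (each basis-blade product reordered to ascending indices, repeated generators contracted through their squares):
(\frac{4091}{1125} e_{1}) R2 = \frac{28637}{3375} e_{1} - \frac{4091}{1125} e_{2}
(-\frac{943}{225} e_{2}) R2 = \frac{943}{225} e_{1} - \frac{6601}{675} e_{2}
Summing the partial products and collecting blades:
Answer: \frac{42782}{3375} e_{1} - \frac{45278}{3375} e_{2}


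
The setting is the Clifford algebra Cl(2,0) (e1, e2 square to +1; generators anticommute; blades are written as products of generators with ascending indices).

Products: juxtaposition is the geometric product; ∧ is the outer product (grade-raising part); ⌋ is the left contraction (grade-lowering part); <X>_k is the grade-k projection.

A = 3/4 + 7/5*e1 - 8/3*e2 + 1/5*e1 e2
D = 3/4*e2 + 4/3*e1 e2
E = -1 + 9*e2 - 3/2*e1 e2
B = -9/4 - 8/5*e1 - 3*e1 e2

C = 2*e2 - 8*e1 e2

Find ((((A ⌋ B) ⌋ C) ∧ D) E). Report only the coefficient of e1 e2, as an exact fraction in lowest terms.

step 1: -1331/400 - 46/5*e1 - 21/5*e2 - 9/4*e1 e2
step 2: -132/5 - 168/5*e1 + 13389/200*e2 + 1331/50*e1 e2
step 3: -99/5*e2 - 302/5*e1 e2
step 4: -1344/5 - 5733/10*e1 + 99/5*e2 + 302/5*e1 e2
Answer: 302/5


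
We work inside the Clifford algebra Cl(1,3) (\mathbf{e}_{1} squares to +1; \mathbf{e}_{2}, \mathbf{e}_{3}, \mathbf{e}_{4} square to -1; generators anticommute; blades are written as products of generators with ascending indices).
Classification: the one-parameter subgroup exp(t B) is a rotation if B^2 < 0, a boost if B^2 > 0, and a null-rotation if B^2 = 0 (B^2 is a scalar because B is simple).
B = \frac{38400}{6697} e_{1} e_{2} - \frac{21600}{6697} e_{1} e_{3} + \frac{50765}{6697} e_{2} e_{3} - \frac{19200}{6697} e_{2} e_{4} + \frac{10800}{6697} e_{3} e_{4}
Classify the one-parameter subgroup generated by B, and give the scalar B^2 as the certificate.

B^2 term by term: the squares give (\frac{38400}{6697})^2*(e_{1} e_{2})^2 + (-\frac{21600}{6697})^2*(e_{1} e_{3})^2 + (\frac{50765}{6697})^2*(e_{2} e_{3})^2 + (-\frac{19200}{6697})^2*(e_{2} e_{4})^2 + (\frac{10800}{6697})^2*(e_{3} e_{4})^2 = \frac{1474560000}{44849809}*(+1) + \frac{466560000}{44849809}*(+1) + \frac{2577085225}{44849809}*(-1) + \frac{368640000}{44849809}*(-1) + \frac{116640000}{44849809}*(-1) = -25 (each basis 2-blade squares to minus the product of its generators' squares); cross terms between blades sharing an index anticommute and cancel; the commuting (index-disjoint) pairs give grade-4 terms 2*c*c'*(blade product), which cancel blade by blade — e_{1} e_{2} e_{3} e_{4}: \frac{829440000}{44849809} - \frac{829440000}{44849809} = 0 — confirming B is simple. So B^2 = -25.
Answer: rotation, certificate B^2 = -25. Why this suffices: the scalar -25 survives any versor conjugation, so its sign alone determines the class however B is presented.
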